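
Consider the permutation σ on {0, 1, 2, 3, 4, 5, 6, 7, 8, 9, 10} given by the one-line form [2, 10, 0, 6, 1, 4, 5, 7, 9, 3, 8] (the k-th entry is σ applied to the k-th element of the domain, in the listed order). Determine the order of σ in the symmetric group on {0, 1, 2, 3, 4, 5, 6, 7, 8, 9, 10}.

The disjoint-cycle form of σ has cycle lengths 8, 2, 1.
The order of σ is the least common multiple of its cycle lengths: lcm(8, 2) = 8.

8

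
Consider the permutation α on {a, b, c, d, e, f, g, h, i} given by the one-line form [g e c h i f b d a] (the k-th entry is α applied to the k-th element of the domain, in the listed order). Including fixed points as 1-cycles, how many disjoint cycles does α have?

4

The cycle decomposition is (a g b e i)(c)(d h)(f), which has 4 cycles (counting 1-cycles).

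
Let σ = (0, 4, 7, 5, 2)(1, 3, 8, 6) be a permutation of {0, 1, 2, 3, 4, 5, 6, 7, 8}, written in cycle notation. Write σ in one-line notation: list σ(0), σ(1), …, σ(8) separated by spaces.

Image by image: 0→4, 1→3, 2→0, 3→8, 4→7, 5→2, 6→1, 7→5, 8→6.
Listing these in domain order gives 4 3 0 8 7 2 1 5 6.

4 3 0 8 7 2 1 5 6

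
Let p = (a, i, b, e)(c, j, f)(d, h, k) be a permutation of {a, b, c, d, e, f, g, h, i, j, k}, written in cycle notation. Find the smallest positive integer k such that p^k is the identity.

The disjoint cycles have lengths 4, 3, 3, 1.
Since disjoint cycles commute, ord(p) = lcm(4, 3, 3) = 12.

12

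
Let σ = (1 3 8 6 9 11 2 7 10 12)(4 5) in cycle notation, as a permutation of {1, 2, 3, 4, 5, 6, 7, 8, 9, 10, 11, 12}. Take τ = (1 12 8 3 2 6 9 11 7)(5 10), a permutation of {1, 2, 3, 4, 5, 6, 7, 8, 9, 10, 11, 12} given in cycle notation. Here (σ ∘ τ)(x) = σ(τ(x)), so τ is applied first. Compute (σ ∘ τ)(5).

(σ ∘ τ)(5) = σ(τ(5)). τ(5) = 10, then σ(10) = 12. So (σ ∘ τ)(5) = 12.

12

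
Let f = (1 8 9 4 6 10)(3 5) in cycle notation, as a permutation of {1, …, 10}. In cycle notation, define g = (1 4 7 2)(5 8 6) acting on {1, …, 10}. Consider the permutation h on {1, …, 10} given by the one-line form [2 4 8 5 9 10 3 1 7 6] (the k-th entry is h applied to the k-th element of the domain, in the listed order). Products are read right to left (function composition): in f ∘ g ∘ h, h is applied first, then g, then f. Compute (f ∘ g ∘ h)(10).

3

Chase 10: h(10) = 6; g(6) = 5; f(5) = 3. Hence (f ∘ g ∘ h)(10) = 3.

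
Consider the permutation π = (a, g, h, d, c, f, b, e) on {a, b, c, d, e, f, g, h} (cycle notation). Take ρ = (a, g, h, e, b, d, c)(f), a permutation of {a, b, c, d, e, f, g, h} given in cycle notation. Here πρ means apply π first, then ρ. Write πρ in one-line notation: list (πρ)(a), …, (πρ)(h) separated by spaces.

For each element, apply π then ρ: a → g → h; b → e → b; c → f → f; d → c → a; e → a → g; f → b → d; g → h → e; h → d → c.
So πρ in one-line form is h b f a g d e c.

h b f a g d e c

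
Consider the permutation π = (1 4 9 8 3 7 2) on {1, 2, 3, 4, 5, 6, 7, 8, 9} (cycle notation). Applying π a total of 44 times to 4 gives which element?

8

4 lies in the 7-cycle (1 4 9 8 3 7 2).
Powers repeat with period 7 on this cycle, and 44 mod 7 = 2, so π^44(4) = π^2(4).
Stepping 2 places around the cycle: 4 → 9 → 8.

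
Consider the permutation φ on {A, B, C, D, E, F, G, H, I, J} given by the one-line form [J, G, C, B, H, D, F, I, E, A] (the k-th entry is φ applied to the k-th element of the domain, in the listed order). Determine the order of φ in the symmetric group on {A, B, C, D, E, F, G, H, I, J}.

12

The disjoint-cycle form of φ has cycle lengths 4, 3, 2, 1.
The order of φ is the least common multiple of its cycle lengths: lcm(4, 3, 2) = 12.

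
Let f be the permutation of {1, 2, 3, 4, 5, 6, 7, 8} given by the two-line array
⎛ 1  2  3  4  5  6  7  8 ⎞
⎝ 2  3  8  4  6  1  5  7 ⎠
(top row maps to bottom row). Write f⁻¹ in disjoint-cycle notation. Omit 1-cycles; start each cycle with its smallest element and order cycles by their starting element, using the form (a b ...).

(1 6 5 7 8 3 2)

The cycle decomposition of f is (1 2 3 8 7 5 6).
The inverse reverses every cycle; in canonical form, f⁻¹ = (1 6 5 7 8 3 2).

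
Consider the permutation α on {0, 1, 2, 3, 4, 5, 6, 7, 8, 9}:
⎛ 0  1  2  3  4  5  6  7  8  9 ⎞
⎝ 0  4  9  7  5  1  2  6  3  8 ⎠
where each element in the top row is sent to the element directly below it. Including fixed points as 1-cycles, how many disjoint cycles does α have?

3

The cycle decomposition is (0)(1, 4, 5)(2, 9, 8, 3, 7, 6), which has 3 cycles (counting 1-cycles).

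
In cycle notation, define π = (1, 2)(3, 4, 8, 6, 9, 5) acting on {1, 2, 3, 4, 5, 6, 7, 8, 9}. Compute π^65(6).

8

6 lies in the 6-cycle (3, 4, 8, 6, 9, 5).
Since the cycle has length 6, π^65 acts on it the same as π^5 (65 mod 6 = 5).
Advancing 5 steps from 6: 6 → 9 → 5 → 3 → 4 → 8.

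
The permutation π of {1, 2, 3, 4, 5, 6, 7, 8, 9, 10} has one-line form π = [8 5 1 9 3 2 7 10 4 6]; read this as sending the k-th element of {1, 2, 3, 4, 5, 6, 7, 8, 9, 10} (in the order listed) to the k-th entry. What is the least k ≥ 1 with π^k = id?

Writing π as disjoint cycles, the cycle lengths are 7, 2, 1.
The order of π is the least common multiple of its cycle lengths: lcm(7, 2) = 14.

14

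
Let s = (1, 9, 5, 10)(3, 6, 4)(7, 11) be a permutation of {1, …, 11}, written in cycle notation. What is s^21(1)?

9

1 lies in the 4-cycle (1, 9, 5, 10).
Since the cycle has length 4, s^21 acts on it the same as s^1 (21 mod 4 = 1).
Stepping 1 place around the cycle: 1 → 9.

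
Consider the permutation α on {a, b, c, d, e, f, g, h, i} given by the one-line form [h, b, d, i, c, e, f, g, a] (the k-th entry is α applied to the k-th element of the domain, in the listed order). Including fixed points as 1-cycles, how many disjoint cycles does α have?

The cycle decomposition is (a h g f e c d i)(b), which has 2 cycles (counting 1-cycles).

2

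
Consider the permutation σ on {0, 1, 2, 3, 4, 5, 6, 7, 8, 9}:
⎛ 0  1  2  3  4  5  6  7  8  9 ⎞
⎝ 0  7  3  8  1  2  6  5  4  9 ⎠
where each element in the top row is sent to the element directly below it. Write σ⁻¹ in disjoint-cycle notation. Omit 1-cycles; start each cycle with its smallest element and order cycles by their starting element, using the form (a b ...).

(1 4 8 3 2 5 7)

First write σ in disjoint cycles: (1 7 5 2 3 8 4).
The inverse reverses every cycle; in canonical form, σ⁻¹ = (1 4 8 3 2 5 7).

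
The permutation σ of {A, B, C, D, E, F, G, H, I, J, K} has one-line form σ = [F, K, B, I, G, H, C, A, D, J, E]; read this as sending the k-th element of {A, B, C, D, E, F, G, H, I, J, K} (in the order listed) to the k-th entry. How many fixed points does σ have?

1

The fixed points (elements with σ(x) = x) are {J}, so there is 1.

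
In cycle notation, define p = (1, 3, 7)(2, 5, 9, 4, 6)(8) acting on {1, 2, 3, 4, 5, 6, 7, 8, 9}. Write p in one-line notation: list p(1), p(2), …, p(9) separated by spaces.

3 5 7 6 9 2 1 8 4

Image by image: 1→3, 2→5, 3→7, 4→6, 5→9, 6→2, 7→1, 8→8, 9→4.
Listing these in domain order gives 3 5 7 6 9 2 1 8 4.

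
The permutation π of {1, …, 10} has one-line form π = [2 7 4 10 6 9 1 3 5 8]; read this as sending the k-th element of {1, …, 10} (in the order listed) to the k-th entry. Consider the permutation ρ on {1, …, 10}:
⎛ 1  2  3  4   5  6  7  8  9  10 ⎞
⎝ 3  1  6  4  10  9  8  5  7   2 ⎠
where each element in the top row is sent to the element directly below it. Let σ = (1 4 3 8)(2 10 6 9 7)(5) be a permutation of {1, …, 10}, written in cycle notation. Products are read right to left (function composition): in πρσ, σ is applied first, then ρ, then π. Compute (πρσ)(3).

Apply the permutations in order: σ(3) = 8, then ρ(8) = 5, then π(5) = 6. So (πρσ)(3) = 6.

6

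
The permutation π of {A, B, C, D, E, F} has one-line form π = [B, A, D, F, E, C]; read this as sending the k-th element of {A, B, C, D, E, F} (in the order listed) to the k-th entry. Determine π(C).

D

C is element number 3 of the domain, and entry number 3 of the one-line form is D, so π(C) = D.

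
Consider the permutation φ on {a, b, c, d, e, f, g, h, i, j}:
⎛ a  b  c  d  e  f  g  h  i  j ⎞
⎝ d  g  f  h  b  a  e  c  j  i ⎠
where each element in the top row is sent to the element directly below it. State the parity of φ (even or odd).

In disjoint-cycle form the cycle lengths are 5, 3, 2.
A cycle of length ℓ contributes ℓ−1 transpositions, so φ is a product of 4 + 2 + 1 = 7 transpositions — odd.

odd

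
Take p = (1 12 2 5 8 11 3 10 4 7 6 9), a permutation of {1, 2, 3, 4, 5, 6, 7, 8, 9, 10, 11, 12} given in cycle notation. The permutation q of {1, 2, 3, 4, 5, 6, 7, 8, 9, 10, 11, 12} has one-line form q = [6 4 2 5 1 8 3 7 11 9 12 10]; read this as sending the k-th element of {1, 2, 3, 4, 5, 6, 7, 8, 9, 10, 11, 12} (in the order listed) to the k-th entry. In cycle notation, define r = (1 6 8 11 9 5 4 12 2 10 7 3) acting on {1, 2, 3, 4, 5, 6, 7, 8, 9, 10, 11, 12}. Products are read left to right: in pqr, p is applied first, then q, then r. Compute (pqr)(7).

Apply the permutations in order: p(7) = 6, then q(6) = 8, then r(8) = 11. So (pqr)(7) = 11.

11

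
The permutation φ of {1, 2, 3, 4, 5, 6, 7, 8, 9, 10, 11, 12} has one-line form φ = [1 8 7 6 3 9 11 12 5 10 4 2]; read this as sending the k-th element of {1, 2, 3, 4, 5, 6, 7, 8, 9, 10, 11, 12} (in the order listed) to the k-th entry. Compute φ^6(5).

Tracing 5 → 3 → … returns to 5 after 7 steps, so 5 lies in a 7-cycle (3 7 11 4 6 9 5).
Advancing 6 steps from 5: 5 → 3 → 7 → 11 → 4 → 6 → 9.

9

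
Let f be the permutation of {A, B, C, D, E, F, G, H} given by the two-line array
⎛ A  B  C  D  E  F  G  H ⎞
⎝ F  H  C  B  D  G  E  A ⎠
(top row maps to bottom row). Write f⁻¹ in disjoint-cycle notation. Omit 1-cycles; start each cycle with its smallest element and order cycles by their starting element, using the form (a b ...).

First write f in disjoint cycles: (A F G E D B H).
The inverse reverses every cycle; in canonical form, f⁻¹ = (A H B D E G F).

(A H B D E G F)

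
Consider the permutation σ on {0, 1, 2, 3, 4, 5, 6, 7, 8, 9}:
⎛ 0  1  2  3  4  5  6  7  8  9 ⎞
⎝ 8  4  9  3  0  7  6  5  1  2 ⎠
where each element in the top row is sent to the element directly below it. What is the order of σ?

4

Writing σ as disjoint cycles, the cycle lengths are 4, 2, 2, 1, 1.
The order is lcm(4, 2, 2) = 4.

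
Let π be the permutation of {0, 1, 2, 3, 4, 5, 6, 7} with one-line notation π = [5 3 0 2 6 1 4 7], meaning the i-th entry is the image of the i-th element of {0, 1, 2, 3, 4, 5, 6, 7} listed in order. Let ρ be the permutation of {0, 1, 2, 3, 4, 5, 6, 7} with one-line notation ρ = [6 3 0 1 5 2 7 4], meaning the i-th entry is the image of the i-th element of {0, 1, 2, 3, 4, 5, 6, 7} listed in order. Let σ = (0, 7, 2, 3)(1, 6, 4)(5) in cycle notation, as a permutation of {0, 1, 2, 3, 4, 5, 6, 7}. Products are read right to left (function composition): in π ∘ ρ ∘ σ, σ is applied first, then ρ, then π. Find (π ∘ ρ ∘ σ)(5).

0

Apply the permutations in order: σ(5) = 5, then ρ(5) = 2, then π(2) = 0. So (π ∘ ρ ∘ σ)(5) = 0.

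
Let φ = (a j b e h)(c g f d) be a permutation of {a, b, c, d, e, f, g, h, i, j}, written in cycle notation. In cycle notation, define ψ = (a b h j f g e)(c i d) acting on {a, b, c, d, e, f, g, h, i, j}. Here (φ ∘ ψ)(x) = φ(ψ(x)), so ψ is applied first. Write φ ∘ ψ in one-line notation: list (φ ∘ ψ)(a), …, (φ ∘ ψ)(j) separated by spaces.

e a i g j f h b c d

Chase each element through ψ then φ: a → b → e; b → h → a; c → i → i; d → c → g; e → a → j; f → g → f; g → e → h; h → j → b; i → d → c; j → f → d.
So φ ∘ ψ in one-line form is e a i g j f h b c d.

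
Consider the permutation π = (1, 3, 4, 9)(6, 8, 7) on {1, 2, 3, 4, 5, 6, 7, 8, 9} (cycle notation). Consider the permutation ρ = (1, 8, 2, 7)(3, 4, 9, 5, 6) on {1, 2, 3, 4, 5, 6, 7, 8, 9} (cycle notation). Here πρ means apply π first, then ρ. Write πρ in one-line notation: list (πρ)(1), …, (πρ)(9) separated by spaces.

For each element, apply π then ρ: 1 → 3 → 4; 2 → 2 → 7; 3 → 4 → 9; 4 → 9 → 5; 5 → 5 → 6; 6 → 8 → 2; 7 → 6 → 3; 8 → 7 → 1; 9 → 1 → 8.
Collecting the images, πρ = [4 7 9 5 6 2 3 1 8].

4 7 9 5 6 2 3 1 8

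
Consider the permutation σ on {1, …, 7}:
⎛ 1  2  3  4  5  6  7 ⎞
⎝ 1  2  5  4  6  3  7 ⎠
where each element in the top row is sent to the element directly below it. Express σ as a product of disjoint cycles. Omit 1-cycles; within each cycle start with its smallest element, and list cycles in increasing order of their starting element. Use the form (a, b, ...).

(3, 5, 6)

Iterating σ from 3 gives 3 → 5 → 6 → 3; that is the 3-cycle (3, 5, 6).
Repeating from the next unused element and collecting all non-trivial cycles gives (3, 5, 6).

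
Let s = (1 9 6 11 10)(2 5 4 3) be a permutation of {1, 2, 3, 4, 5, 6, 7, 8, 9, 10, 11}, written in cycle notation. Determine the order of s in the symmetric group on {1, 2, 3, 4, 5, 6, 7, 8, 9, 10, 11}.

The cycle type of s is (5, 4, 1, 1).
The order of s is the least common multiple of its cycle lengths: lcm(5, 4) = 20.

20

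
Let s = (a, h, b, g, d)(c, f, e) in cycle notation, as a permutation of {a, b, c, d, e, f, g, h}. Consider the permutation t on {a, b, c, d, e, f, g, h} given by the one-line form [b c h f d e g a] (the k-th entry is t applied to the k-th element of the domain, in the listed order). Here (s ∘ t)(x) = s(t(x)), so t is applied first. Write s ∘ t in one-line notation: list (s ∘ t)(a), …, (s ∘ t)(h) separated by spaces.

For each element, apply t then s: a → b → g; b → c → f; c → h → b; d → f → e; e → d → a; f → e → c; g → g → d; h → a → h.
Collecting the images, s ∘ t = [g f b e a c d h].

g f b e a c d h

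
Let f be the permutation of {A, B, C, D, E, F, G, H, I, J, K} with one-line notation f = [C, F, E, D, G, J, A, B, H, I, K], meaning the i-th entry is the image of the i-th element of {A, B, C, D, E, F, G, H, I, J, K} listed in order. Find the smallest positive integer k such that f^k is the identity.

20

Decomposing into disjoint cycles gives cycle lengths 5, 4, 1, 1.
The order of f is the least common multiple of its cycle lengths: lcm(5, 4) = 20.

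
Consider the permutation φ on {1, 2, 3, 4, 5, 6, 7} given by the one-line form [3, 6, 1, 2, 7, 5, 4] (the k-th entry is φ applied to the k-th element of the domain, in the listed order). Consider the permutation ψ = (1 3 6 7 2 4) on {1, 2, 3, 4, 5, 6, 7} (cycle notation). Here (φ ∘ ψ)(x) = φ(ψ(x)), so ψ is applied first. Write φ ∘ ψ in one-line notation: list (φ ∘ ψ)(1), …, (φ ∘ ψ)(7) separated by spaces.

1 2 5 3 7 4 6

For each element, apply ψ then φ: 1 → 3 → 1; 2 → 4 → 2; 3 → 6 → 5; 4 → 1 → 3; 5 → 5 → 7; 6 → 7 → 4; 7 → 2 → 6.
Collecting the images, φ ∘ ψ = [1 2 5 3 7 4 6].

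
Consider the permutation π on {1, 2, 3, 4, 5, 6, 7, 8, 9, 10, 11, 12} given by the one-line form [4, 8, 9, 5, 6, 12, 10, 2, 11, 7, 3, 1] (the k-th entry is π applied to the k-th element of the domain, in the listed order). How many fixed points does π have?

No element satisfies π(x) = x, so there are 0 fixed points.

0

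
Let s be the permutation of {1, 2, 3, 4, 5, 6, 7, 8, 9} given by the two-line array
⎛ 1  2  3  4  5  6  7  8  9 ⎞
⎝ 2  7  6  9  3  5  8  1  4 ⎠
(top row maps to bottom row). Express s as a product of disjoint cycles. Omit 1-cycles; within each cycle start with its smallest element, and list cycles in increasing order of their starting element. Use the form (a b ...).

From 1: 1 → 2 → 7 → 8 → 1, closing the cycle (1 2 7 8).
Repeating from the next unused element and collecting all non-trivial cycles gives (1 2 7 8)(3 6 5)(4 9).

(1 2 7 8)(3 6 5)(4 9)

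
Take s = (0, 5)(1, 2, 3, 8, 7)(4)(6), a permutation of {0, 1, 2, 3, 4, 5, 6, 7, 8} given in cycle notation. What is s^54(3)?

2

3 lies in the 5-cycle (1, 2, 3, 8, 7).
Since the cycle has length 5, s^54 acts on it the same as s^4 (54 mod 5 = 4).
Stepping 4 places around the cycle: 3 → 8 → 7 → 1 → 2.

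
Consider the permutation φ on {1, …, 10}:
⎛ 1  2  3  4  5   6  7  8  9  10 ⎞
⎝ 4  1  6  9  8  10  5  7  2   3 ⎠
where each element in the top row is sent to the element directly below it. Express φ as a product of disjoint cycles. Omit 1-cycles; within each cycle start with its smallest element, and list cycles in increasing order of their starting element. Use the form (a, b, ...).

From 1: 1 → 4 → 9 → 2 → 1, closing the cycle (1, 4, 9, 2).
Repeating from the next unused element and collecting all non-trivial cycles gives (1, 4, 9, 2)(3, 6, 10)(5, 8, 7).

(1, 4, 9, 2)(3, 6, 10)(5, 8, 7)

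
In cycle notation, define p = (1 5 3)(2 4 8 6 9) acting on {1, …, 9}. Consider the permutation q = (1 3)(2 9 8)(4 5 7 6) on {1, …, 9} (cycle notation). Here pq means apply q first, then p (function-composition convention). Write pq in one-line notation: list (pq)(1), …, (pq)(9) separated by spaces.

(pq)(x) = p(q(x)). Computing each image: p(q(1)) = p(3) = 1, p(q(2)) = p(9) = 2, p(q(3)) = p(1) = 5, p(q(4)) = p(5) = 3, p(q(5)) = p(7) = 7, p(q(6)) = p(4) = 8, p(q(7)) = p(6) = 9, p(q(8)) = p(2) = 4, p(q(9)) = p(8) = 6.
Hence pq = [1 2 5 3 7 8 9 4 6].

1 2 5 3 7 8 9 4 6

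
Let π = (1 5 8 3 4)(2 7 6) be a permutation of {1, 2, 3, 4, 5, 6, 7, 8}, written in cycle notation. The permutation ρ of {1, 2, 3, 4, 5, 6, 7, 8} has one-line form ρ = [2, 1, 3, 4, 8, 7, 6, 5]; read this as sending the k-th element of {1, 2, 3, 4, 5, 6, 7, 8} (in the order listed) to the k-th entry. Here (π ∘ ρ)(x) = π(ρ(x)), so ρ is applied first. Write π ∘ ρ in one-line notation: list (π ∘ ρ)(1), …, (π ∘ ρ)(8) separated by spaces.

7 5 4 1 3 6 2 8

(π ∘ ρ)(x) = π(ρ(x)). Computing each image: π(ρ(1)) = π(2) = 7, π(ρ(2)) = π(1) = 5, π(ρ(3)) = π(3) = 4, π(ρ(4)) = π(4) = 1, π(ρ(5)) = π(8) = 3, π(ρ(6)) = π(7) = 6, π(ρ(7)) = π(6) = 2, π(ρ(8)) = π(5) = 8.
Hence π ∘ ρ = [7 5 4 1 3 6 2 8].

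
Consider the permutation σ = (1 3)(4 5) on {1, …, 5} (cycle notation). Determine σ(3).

1

Within (1 3), 3 ↦ 1.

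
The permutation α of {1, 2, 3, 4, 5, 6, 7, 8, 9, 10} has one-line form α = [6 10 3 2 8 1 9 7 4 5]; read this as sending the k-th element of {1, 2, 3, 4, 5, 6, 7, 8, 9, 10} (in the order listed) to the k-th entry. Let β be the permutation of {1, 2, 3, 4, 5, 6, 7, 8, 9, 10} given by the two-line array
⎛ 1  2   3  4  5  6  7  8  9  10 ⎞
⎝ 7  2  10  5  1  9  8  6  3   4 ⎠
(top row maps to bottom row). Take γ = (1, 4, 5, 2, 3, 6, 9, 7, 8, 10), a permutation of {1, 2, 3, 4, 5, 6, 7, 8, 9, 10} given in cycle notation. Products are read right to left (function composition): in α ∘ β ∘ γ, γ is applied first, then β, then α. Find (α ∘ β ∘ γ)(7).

Apply the permutations in order: γ(7) = 8, then β(8) = 6, then α(6) = 1. So (α ∘ β ∘ γ)(7) = 1.

1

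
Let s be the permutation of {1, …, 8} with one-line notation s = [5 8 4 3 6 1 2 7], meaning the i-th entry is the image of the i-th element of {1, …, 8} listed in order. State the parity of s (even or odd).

In disjoint-cycle form the cycle lengths are 3, 3, 2.
A cycle is odd iff its length is even; s has 1 even-length cycle, so sgn(s) = (−1)^1 and s is odd.

odd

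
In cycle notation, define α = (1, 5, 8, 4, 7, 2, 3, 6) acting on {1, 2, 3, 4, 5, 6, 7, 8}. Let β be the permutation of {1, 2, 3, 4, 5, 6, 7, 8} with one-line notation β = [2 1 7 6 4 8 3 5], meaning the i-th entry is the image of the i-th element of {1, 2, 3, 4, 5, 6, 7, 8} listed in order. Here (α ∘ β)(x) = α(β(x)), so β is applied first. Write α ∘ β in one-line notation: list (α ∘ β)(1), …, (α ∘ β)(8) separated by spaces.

For each element, apply β then α: 1 → 2 → 3; 2 → 1 → 5; 3 → 7 → 2; 4 → 6 → 1; 5 → 4 → 7; 6 → 8 → 4; 7 → 3 → 6; 8 → 5 → 8.
Collecting the images, α ∘ β = [3 5 2 1 7 4 6 8].

3 5 2 1 7 4 6 8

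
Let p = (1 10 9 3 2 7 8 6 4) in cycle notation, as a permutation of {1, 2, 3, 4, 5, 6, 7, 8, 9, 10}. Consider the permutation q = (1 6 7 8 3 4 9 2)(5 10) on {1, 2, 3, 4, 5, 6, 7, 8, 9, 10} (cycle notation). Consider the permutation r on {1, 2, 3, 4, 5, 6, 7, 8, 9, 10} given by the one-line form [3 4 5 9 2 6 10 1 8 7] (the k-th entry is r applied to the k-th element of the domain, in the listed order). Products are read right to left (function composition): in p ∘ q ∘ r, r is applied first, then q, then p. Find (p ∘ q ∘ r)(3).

Apply the permutations in order: r(3) = 5, then q(5) = 10, then p(10) = 9. So (p ∘ q ∘ r)(3) = 9.

9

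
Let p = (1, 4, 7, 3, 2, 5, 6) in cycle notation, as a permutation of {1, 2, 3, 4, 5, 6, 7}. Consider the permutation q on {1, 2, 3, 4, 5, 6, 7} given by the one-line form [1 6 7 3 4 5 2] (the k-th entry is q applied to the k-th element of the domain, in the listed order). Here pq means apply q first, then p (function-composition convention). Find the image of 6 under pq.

6

q(6) = 5, then p(5) = 6; composing gives (pq)(6) = 6.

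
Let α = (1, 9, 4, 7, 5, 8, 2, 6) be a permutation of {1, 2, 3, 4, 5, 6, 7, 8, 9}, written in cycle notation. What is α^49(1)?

1 lies in the 8-cycle (1, 9, 4, 7, 5, 8, 2, 6).
Since the cycle has length 8, α^49 acts on it the same as α^1 (49 mod 8 = 1).
Advancing 1 step from 1: 1 → 9.

9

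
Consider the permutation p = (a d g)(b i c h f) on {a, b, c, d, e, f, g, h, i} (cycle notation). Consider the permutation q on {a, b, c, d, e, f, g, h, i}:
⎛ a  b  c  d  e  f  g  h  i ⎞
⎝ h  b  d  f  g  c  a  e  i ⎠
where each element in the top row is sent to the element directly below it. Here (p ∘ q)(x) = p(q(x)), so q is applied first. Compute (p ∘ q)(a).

f

(p ∘ q)(a) = p(q(a)). q(a) = h, then p(h) = f. So (p ∘ q)(a) = f.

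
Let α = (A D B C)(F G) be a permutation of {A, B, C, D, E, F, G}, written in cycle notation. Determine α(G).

F

G appears in (F G); the next entry (wrapping around) is F.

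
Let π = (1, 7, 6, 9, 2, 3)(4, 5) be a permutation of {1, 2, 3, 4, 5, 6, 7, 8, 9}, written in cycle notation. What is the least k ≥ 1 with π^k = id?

6

The cycle type of π is (6, 2, 1).
The order is lcm(6, 2) = 6.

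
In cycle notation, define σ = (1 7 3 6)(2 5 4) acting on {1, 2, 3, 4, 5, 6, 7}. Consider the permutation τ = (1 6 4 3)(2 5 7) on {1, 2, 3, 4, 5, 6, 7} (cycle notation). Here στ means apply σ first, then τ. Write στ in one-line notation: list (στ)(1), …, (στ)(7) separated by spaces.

For each element, apply σ then τ: 1 → 7 → 2; 2 → 5 → 7; 3 → 6 → 4; 4 → 2 → 5; 5 → 4 → 3; 6 → 1 → 6; 7 → 3 → 1.
Collecting the images, στ = [2 7 4 5 3 6 1].

2 7 4 5 3 6 1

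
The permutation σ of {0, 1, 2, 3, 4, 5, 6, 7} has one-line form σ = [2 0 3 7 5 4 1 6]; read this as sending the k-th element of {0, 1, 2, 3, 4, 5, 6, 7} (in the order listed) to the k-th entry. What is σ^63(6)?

2

Tracing 6 → 1 → … returns to 6 after 6 steps, so 6 lies in a 6-cycle (0, 2, 3, 7, 6, 1).
On a 6-cycle, σ^6 is the identity, so σ^63 = σ^3 there (63 ≡ 3 mod 6).
Stepping 3 places around the cycle: 6 → 1 → 0 → 2.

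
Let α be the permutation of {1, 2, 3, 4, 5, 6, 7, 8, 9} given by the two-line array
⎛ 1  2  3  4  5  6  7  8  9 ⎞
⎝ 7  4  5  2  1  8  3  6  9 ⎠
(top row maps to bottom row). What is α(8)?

The entry below 8 in the array is 6, so α(8) = 6.

6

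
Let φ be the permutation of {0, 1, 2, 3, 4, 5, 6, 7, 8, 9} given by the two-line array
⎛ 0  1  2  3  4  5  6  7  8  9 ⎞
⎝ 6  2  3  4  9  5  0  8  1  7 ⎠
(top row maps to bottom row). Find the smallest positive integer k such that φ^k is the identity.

14

Decomposing into disjoint cycles gives cycle lengths 7, 2, 1.
The order is lcm(7, 2) = 14.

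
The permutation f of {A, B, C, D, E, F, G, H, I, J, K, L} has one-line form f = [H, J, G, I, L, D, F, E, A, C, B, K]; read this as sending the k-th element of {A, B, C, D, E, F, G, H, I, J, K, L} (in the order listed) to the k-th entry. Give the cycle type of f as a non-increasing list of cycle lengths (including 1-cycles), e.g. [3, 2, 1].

[12]

The disjoint cycles are (A H E L K B J C G F D I), with lengths 12 in non-increasing order.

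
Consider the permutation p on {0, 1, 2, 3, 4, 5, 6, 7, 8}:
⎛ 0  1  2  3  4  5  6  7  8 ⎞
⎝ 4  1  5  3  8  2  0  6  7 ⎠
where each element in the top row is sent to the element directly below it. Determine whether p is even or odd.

odd

In disjoint-cycle form the cycle lengths are 5, 2, 1, 1.
A cycle of length ℓ contributes ℓ−1 transpositions, so p is a product of 4 + 1 = 5 transpositions — odd.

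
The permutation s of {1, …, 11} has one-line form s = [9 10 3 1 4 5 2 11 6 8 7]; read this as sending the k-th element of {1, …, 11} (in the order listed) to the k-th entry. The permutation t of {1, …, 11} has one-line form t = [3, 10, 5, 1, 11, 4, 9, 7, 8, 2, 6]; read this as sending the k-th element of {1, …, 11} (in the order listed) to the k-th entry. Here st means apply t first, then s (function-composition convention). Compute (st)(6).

First apply t: t(6) = 4, then s(4) = 1. Thus (st)(6) = 1.

1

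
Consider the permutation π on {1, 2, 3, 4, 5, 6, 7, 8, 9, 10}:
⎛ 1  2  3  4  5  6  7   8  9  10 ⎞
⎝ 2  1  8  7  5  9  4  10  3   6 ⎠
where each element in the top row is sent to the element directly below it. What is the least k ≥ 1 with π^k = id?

Writing π as disjoint cycles, the cycle lengths are 5, 2, 2, 1.
Since disjoint cycles commute, ord(π) = lcm(5, 2, 2) = 10.

10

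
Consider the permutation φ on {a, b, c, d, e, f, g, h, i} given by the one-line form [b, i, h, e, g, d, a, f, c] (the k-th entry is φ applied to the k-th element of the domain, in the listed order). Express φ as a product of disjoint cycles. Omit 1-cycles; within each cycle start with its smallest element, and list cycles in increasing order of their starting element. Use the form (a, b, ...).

Iterating φ from a gives a → b → i → c → h → f → d → e → g → a; that is the 9-cycle (a, b, i, c, h, f, d, e, g).
Repeating from the next unused element and collecting all non-trivial cycles gives (a, b, i, c, h, f, d, e, g).

(a, b, i, c, h, f, d, e, g)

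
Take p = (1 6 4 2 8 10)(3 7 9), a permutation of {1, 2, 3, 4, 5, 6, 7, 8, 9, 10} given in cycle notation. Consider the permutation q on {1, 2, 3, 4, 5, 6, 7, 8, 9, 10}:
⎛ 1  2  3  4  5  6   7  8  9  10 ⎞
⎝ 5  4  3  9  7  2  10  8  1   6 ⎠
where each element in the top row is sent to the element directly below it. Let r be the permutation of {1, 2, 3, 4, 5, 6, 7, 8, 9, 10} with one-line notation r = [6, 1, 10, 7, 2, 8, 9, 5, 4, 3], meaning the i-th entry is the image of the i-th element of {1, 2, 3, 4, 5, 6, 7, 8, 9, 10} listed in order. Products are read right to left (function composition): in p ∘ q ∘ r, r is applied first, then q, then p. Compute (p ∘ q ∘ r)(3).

4

(p ∘ q ∘ r)(3) = p(q(r(3))). r(3) = 10, then q(10) = 6, then p(6) = 4, so the result is 4.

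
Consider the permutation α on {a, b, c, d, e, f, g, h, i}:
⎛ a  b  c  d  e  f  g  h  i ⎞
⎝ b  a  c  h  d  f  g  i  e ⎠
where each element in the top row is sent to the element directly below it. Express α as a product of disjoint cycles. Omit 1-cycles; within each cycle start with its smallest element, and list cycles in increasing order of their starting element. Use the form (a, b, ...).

Start at a and follow images: a → b → a, giving the cycle (a, b).
Continuing from each remaining unvisited element yields (a, b)(d, h, i, e).

(a, b)(d, h, i, e)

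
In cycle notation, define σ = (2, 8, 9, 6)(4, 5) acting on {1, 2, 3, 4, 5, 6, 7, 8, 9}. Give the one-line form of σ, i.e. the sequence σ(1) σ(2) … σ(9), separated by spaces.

Reading each image from the cycles: 1→1, 2→8, 3→3, 4→5, 5→4, 6→2, 7→7, 8→9, 9→6.
So the one-line form is 1 8 3 5 4 2 7 9 6.

1 8 3 5 4 2 7 9 6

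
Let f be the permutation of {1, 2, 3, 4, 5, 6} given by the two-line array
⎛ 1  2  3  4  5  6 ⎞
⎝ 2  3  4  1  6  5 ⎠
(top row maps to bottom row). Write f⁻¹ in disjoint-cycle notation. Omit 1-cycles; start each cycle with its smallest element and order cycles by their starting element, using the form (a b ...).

The cycle decomposition of f is (1 2 3 4)(5 6).
The inverse reverses every cycle; in canonical form, f⁻¹ = (1 4 3 2)(5 6).

(1 4 3 2)(5 6)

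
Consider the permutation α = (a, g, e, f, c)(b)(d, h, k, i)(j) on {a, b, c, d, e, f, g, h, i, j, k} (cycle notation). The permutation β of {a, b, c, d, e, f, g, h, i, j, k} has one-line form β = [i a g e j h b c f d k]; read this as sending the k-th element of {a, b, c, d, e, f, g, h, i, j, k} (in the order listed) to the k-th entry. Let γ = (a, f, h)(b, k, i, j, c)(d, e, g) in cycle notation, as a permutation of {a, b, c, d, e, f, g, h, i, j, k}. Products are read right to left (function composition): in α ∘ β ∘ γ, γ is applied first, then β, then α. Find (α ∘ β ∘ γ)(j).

e

Apply the permutations in order: γ(j) = c, then β(c) = g, then α(g) = e. So (α ∘ β ∘ γ)(j) = e.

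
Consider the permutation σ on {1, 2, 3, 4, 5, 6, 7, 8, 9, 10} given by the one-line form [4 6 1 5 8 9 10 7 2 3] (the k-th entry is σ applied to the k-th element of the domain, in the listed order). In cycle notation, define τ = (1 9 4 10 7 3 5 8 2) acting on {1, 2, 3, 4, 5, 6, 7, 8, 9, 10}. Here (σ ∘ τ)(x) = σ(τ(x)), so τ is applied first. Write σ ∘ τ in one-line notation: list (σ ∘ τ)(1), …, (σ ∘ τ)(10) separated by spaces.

(σ ∘ τ)(x) = σ(τ(x)). Computing each image: σ(τ(1)) = σ(9) = 2, σ(τ(2)) = σ(1) = 4, σ(τ(3)) = σ(5) = 8, σ(τ(4)) = σ(10) = 3, σ(τ(5)) = σ(8) = 7, σ(τ(6)) = σ(6) = 9, σ(τ(7)) = σ(3) = 1, σ(τ(8)) = σ(2) = 6, σ(τ(9)) = σ(4) = 5, σ(τ(10)) = σ(7) = 10.
Hence σ ∘ τ = [2 4 8 3 7 9 1 6 5 10].

2 4 8 3 7 9 1 6 5 10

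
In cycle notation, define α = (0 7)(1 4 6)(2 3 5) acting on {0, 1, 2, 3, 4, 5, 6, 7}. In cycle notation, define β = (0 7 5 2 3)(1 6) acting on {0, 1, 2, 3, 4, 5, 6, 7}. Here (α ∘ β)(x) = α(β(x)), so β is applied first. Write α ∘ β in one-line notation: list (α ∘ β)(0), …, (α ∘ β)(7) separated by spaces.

(α ∘ β)(x) = α(β(x)). Computing each image: α(β(0)) = α(7) = 0, α(β(1)) = α(6) = 1, α(β(2)) = α(3) = 5, α(β(3)) = α(0) = 7, α(β(4)) = α(4) = 6, α(β(5)) = α(2) = 3, α(β(6)) = α(1) = 4, α(β(7)) = α(5) = 2.
Hence α ∘ β = [0 1 5 7 6 3 4 2].

0 1 5 7 6 3 4 2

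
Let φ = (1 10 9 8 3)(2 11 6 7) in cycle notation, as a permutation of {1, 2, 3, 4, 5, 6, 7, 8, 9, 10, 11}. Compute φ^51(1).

10

1 lies in the 5-cycle (1 10 9 8 3).
Since the cycle has length 5, φ^51 acts on it the same as φ^1 (51 mod 5 = 1).
Advancing 1 step from 1: 1 → 10.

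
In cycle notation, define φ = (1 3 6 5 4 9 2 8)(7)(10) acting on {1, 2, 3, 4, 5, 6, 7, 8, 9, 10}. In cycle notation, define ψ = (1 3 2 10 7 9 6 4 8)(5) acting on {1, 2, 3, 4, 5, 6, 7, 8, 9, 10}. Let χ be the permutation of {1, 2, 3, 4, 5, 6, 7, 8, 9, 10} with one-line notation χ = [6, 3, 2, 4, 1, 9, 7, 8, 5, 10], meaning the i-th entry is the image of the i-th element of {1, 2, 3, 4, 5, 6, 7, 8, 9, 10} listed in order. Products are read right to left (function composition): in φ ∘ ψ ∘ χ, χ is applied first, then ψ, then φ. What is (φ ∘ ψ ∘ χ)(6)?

Apply the permutations in order: χ(6) = 9, then ψ(9) = 6, then φ(6) = 5. So (φ ∘ ψ ∘ χ)(6) = 5.

5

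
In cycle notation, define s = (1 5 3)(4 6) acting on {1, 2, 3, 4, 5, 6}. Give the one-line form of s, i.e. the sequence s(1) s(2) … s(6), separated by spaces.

Each element maps to the next entry in its cycle (wrapping to the front): 1→5, 2→2, 3→1, 4→6, 5→3, 6→4.
So the one-line form is 5 2 1 6 3 4.

5 2 1 6 3 4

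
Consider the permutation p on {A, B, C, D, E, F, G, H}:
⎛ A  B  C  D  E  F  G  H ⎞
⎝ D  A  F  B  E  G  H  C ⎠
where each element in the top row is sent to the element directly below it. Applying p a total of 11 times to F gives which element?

C

Tracing F → G → … returns to F after 4 steps, so F lies in a 4-cycle (C, F, G, H).
Since the cycle has length 4, p^11 acts on it the same as p^3 (11 mod 4 = 3).
Advancing 3 steps from F: F → G → H → C.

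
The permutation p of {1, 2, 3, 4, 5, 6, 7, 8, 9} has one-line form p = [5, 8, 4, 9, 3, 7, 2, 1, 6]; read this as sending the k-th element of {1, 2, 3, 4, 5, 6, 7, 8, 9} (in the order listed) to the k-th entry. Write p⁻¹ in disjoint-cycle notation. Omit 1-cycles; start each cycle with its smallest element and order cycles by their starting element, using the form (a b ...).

(1 8 2 7 6 9 4 3 5)

First write p in disjoint cycles: (1 5 3 4 9 6 7 2 8).
Reversing each cycle (and rotating so the smallest element leads) gives p⁻¹ = (1 8 2 7 6 9 4 3 5).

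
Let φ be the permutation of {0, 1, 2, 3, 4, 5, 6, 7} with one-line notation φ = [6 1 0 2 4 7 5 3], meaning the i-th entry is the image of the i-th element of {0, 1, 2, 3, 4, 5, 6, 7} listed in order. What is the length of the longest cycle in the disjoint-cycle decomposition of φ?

6

Decomposing into disjoint cycles gives (0 6 5 7 3 2); the longest has length 6.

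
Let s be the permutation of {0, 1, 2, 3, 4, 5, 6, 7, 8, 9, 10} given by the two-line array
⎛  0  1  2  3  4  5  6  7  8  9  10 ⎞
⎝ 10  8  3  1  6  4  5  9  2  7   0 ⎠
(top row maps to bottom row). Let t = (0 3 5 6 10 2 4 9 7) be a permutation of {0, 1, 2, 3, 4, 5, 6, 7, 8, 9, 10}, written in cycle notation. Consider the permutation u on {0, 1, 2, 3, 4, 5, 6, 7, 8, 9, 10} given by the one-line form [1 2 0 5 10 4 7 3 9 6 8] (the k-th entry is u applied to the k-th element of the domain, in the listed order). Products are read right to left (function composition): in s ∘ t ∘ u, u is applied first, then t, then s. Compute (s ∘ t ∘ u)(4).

3

Apply the permutations in order: u(4) = 10, then t(10) = 2, then s(2) = 3. So (s ∘ t ∘ u)(4) = 3.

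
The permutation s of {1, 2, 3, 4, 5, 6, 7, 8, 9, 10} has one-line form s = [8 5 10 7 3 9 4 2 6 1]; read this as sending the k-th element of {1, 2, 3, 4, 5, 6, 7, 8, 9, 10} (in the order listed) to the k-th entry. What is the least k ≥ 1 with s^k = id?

Writing s as disjoint cycles, the cycle lengths are 6, 2, 2.
The order of s is the least common multiple of its cycle lengths: lcm(6, 2, 2) = 6.

6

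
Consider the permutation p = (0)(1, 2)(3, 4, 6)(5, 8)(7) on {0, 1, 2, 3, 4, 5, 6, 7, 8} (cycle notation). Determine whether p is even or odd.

The cycle lengths are 3, 2, 2, 1, 1.
A cycle is odd iff its length is even; p has 2 even-length cycles, so sgn(p) = (−1)^2 and p is even.

even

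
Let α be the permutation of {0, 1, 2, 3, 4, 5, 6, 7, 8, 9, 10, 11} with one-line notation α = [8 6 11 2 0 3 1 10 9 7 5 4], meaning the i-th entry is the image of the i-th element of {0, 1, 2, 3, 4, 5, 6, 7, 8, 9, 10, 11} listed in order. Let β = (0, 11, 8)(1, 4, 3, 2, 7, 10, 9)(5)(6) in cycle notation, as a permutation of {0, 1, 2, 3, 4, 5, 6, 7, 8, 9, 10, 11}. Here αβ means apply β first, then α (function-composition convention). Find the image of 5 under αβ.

3

First apply β: β(5) = 5, then α(5) = 3. Thus (αβ)(5) = 3.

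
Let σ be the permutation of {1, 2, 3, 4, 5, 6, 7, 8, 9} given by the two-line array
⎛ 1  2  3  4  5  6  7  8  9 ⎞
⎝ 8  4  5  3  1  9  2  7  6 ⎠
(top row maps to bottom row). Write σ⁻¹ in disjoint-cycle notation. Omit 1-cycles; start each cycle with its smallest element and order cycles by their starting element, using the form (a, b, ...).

The cycle decomposition of σ is (1, 8, 7, 2, 4, 3, 5)(6, 9).
Reversing each cycle (and rotating so the smallest element leads) gives σ⁻¹ = (1, 5, 3, 4, 2, 7, 8)(6, 9).

(1, 5, 3, 4, 2, 7, 8)(6, 9)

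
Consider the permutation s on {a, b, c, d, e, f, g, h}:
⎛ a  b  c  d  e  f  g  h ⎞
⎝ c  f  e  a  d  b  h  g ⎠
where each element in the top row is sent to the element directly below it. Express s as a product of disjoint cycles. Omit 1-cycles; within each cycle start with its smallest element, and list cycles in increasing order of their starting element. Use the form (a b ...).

(a c e d)(b f)(g h)

From a: a → c → e → d → a, closing the cycle (a c e d).
Repeating from the next unused element and collecting all non-trivial cycles gives (a c e d)(b f)(g h).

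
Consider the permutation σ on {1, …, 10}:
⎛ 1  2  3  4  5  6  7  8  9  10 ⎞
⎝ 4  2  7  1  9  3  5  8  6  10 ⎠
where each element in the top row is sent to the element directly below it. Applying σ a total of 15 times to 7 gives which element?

7

Tracing 7 → 5 → … returns to 7 after 5 steps, so 7 lies in a 5-cycle (3 7 5 9 6).
Since the cycle has length 5, σ^15 acts on it the same as σ^0 (15 mod 5 = 0).
So σ^15(7) = 7.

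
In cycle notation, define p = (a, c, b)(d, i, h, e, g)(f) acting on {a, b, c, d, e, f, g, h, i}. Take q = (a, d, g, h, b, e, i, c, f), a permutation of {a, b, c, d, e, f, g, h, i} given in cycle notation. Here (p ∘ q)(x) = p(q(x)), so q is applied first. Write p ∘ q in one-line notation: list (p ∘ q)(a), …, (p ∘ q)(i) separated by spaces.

i g f d h c e a b

For each element, apply q then p: a → d → i; b → e → g; c → f → f; d → g → d; e → i → h; f → a → c; g → h → e; h → b → a; i → c → b.
Collecting the images, p ∘ q = [i g f d h c e a b].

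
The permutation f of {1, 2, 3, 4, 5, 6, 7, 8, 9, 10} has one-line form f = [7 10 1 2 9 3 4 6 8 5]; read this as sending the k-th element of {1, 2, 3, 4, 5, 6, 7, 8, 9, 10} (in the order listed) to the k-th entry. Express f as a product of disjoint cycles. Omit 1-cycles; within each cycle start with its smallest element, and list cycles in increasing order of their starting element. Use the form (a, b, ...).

(1, 7, 4, 2, 10, 5, 9, 8, 6, 3)

Start at 1 and follow images: 1 → 7 → 4 → 2 → 10 → 5 → 9 → 8 → 6 → 3 → 1, giving the cycle (1, 7, 4, 2, 10, 5, 9, 8, 6, 3).
Repeating from the next unused element and collecting all non-trivial cycles gives (1, 7, 4, 2, 10, 5, 9, 8, 6, 3).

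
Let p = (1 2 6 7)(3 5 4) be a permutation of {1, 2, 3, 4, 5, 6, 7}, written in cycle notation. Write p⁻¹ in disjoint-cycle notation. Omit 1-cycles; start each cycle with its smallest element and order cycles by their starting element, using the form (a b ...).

If p sends a → b within a cycle, p⁻¹ sends b → a; equivalently, reverse each cycle.
After reversing and putting each cycle's least element first, p⁻¹ = (1 7 6 2)(3 4 5).

(1 7 6 2)(3 4 5)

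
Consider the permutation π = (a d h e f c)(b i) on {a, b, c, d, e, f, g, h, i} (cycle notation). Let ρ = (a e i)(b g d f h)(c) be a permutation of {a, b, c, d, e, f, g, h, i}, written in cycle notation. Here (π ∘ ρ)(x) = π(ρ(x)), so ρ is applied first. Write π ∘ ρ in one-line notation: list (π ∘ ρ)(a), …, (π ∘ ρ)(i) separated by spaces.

f g a c b e h i d

For each element, apply ρ then π: a → e → f; b → g → g; c → c → a; d → f → c; e → i → b; f → h → e; g → d → h; h → b → i; i → a → d.
Collecting the images, π ∘ ρ = [f g a c b e h i d].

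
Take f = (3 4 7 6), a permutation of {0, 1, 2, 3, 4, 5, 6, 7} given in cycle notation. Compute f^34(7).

3

7 lies in the 4-cycle (3 4 7 6).
Since the cycle has length 4, f^34 acts on it the same as f^2 (34 mod 4 = 2).
Advancing 2 steps from 7: 7 → 6 → 3.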